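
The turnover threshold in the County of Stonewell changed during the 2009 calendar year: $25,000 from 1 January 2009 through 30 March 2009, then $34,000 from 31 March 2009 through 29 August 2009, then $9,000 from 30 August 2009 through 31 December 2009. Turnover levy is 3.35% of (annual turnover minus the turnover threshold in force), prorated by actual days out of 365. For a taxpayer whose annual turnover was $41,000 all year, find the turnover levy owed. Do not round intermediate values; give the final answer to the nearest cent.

$592.54

1 January – 30 March 2009: 89 days, exemption $25,000 → ($41,000 − $25,000) × 3.35% × 89/365 = $130.6959
31 March – 29 August 2009: 152 days, exemption $34,000 → ($41,000 − $34,000) × 3.35% × 152/365 = $97.6548
30 August – 31 December 2009: 124 days, exemption $9,000 → ($41,000 − $9,000) × 3.35% × 124/365 = $364.1863
Total = $592.5370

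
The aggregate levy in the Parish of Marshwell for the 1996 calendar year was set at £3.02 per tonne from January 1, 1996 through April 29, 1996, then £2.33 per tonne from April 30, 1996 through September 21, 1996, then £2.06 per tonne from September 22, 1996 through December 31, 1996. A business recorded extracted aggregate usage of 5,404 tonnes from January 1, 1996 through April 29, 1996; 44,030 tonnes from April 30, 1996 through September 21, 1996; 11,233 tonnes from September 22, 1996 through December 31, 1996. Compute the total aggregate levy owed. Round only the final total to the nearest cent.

£142,049.96

January 1 – April 29, 1996: 5,404 tonnes at £3.02/tonne → £16,320.08
April 30 – September 21, 1996: 44,030 tonnes at £2.33/tonne → £102,589.90
September 22 – December 31, 1996: 11,233 tonnes at £2.06/tonne → £23,139.98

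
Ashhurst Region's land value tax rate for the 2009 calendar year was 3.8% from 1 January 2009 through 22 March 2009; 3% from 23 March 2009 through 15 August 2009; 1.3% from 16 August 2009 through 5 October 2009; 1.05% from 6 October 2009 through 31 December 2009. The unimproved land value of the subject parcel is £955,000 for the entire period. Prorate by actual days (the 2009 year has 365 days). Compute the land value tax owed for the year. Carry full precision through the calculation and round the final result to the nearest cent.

£23,638.21

1 January – 22 March 2009: 81 days at 3.8% → £955,000 × 3.8% × 81/365 = £8,053.3973
23 March – 15 August 2009: 146 days at 3% → £955,000 × 3% × 146/365 = £11,460.0000
16 August – 5 October 2009: 51 days at 1.3% → £955,000 × 1.3% × 51/365 = £1,734.6986
6 October – 31 December 2009: 87 days at 1.05% → £955,000 × 1.05% × 87/365 = £2,390.1164
Total = £23,638.2123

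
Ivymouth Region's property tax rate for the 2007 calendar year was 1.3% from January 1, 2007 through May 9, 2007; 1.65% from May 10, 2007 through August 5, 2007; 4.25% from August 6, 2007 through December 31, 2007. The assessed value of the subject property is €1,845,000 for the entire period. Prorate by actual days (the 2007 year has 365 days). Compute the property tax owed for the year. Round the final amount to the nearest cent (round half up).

January 1 – May 9, 2007: 129 days at 1.3% → €1,845,000 × 1.3% × 129/365 = €8,476.8904
May 10 – August 5, 2007: 88 days at 1.65% → €1,845,000 × 1.65% × 88/365 = €7,339.5616
August 6 – December 31, 2007: 148 days at 4.25% → €1,845,000 × 4.25% × 148/365 = €31,794.6575
Total = €47,611.1096

€47,611.11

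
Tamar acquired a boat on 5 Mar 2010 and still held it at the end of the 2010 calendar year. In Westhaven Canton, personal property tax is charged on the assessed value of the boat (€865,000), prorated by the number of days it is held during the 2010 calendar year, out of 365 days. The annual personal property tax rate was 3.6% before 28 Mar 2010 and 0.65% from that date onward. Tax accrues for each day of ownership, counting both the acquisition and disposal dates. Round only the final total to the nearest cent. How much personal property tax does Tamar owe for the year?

€6,259.99

5 Mar – 27 Mar 2010: 23 days at 3.6% → €865,000 × 3.6% × 23/365 = €1,962.2466
28 Mar – 31 Dec 2010: 279 days at 0.65% → €865,000 × 0.65% × 279/365 = €4,297.7466
Total = €6,259.9932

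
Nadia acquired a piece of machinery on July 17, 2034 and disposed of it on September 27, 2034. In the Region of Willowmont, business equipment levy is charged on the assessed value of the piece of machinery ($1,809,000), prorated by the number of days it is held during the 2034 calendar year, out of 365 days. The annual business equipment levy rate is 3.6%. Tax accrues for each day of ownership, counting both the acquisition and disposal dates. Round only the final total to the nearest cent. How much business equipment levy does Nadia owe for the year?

$13,024.80

Days held (July 17 – September 27, 2034): 73 out of 365
Tax = $1,809,000 × 3.6% × 73/365 = $13,024.8000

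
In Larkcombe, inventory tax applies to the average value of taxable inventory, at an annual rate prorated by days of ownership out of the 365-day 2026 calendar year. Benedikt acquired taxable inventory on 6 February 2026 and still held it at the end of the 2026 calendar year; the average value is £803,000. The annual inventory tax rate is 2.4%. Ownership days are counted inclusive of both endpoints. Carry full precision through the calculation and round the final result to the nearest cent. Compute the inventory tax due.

Days held (6 February – 31 December 2026): 329 out of 365
Tax = £803,000 × 2.4% × 329/365 = £17,371.2000

£17,371.20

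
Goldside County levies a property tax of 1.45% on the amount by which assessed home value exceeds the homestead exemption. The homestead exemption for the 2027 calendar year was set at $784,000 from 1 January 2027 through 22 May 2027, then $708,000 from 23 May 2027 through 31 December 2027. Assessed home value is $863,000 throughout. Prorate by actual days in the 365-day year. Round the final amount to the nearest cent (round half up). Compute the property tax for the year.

1 January – 22 May 2027: 142 days, exemption $784,000 → ($863,000 − $784,000) × 1.45% × 142/365 = $445.6466
23 May – 31 December 2027: 223 days, exemption $708,000 → ($863,000 − $708,000) × 1.45% × 223/365 = $1,373.1301
Total = $1,818.7767

$1,818.78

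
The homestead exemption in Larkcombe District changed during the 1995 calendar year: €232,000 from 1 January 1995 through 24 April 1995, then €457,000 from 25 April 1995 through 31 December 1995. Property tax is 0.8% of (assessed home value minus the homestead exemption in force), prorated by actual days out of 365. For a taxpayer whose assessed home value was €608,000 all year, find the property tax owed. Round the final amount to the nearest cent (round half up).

1 January – 24 April 1995: 114 days, exemption €232,000 → (€608,000 − €232,000) × 0.8% × 114/365 = €939.4849
25 April – 31 December 1995: 251 days, exemption €457,000 → (€608,000 − €457,000) × 0.8% × 251/365 = €830.7068
Total = €1,770.1918

€1,770.19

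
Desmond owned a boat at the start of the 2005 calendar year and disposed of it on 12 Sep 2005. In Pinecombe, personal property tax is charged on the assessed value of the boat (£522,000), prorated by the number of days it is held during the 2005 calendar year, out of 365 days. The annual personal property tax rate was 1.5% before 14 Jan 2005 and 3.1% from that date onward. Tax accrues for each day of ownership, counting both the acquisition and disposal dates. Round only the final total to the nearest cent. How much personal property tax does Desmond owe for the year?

1 Jan – 13 Jan 2005: 13 days at 1.5% → £522,000 × 1.5% × 13/365 = £278.8767
14 Jan – 12 Sep 2005: 242 days at 3.1% → £522,000 × 3.1% × 242/365 = £10,728.8877
Total = £11,007.7644

£11,007.76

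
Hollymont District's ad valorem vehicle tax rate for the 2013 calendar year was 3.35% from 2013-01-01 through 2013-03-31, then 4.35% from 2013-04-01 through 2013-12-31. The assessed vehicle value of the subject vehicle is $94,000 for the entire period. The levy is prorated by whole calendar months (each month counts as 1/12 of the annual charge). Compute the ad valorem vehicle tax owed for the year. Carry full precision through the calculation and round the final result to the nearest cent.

2013-01-01 to 2013-03-31: 3 months at 3.35% → $94,000 × 3.35% × 3/12 = $787.2500
2013-04-01 to 2013-12-31: 9 months at 4.35% → $94,000 × 4.35% × 9/12 = $3,066.7500
Total = $3,854.0000

$3,854.00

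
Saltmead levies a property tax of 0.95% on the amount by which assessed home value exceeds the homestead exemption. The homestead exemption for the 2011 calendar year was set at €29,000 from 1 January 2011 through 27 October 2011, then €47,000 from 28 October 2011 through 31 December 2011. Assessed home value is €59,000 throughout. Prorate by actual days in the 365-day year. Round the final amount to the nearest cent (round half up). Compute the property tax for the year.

€254.55

1 January – 27 October 2011: 300 days, exemption €29,000 → (€59,000 − €29,000) × 0.95% × 300/365 = €234.2466
28 October – 31 December 2011: 65 days, exemption €47,000 → (€59,000 − €47,000) × 0.95% × 65/365 = €20.3014
Total = €254.5479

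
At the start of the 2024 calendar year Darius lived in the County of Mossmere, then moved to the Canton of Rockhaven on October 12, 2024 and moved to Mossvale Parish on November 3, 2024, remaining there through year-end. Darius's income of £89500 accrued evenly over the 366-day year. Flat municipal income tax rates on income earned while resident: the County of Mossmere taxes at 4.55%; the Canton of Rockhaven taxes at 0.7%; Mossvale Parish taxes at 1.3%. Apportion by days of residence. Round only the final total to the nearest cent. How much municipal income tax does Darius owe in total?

The County of Mossmere, January 1 – October 11, 2024: 285 days → £89500 × 4.55% × 285/366 = £3171.0143
The Canton of Rockhaven, October 12 – November 2, 2024: 22 days → £89500 × 0.7% × 22/366 = £37.6585
Mossvale Parish, November 3 – December 31, 2024: 59 days → £89500 × 1.3% × 59/366 = £187.5587
Total = £3396.2316

£3396.23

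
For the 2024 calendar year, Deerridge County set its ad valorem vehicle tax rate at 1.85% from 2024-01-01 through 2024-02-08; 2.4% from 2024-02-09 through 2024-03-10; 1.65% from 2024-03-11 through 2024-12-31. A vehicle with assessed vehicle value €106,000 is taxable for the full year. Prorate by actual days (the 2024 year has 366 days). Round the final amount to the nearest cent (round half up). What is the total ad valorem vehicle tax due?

2024-01-01 to 2024-02-08: 39 days at 1.85% → €106,000 × 1.85% × 39/366 = €208.9590
2024-02-09 to 2024-03-10: 31 days at 2.4% → €106,000 × 2.4% × 31/366 = €215.4754
2024-03-11 to 2024-12-31: 296 days at 1.65% → €106,000 × 1.65% × 296/366 = €1,414.4918
Total = €1,838.9262

€1,838.93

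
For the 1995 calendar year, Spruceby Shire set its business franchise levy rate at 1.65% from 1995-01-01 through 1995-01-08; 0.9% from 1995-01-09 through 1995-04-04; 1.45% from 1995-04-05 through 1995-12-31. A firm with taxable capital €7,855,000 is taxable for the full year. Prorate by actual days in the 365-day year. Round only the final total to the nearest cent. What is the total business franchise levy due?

1995-01-01 to 1995-01-08: 8 days at 1.65% → €7,855,000 × 1.65% × 8/365 = €2,840.7123
1995-01-09 to 1995-04-04: 86 days at 0.9% → €7,855,000 × 0.9% × 86/365 = €16,656.9041
1995-04-05 to 1995-12-31: 271 days at 1.45% → €7,855,000 × 1.45% × 271/365 = €84,564.9932
Total = €104,062.6096

€104,062.61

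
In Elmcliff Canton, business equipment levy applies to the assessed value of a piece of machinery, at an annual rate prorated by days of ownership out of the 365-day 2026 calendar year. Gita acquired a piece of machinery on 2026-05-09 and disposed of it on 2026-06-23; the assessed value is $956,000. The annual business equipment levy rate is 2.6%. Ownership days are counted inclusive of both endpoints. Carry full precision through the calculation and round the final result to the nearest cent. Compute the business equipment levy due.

$3,132.54

Days held (2026-05-09 to 2026-06-23): 46 out of 365
Tax = $956,000 × 2.6% × 46/365 = $3,132.5370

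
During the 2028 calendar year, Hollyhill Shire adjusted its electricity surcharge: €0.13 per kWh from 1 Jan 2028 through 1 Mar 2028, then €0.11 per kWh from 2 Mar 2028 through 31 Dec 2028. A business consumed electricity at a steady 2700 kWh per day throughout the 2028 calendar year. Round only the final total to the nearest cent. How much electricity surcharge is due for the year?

1 Jan – 1 Mar 2028: 61 days × 2700 kWh/day = 164,700 kWh at €0.13/kWh → €21,411.00
2 Mar – 31 Dec 2028: 305 days × 2700 kWh/day = 823,500 kWh at €0.11/kWh → €90,585.00

€111,996.00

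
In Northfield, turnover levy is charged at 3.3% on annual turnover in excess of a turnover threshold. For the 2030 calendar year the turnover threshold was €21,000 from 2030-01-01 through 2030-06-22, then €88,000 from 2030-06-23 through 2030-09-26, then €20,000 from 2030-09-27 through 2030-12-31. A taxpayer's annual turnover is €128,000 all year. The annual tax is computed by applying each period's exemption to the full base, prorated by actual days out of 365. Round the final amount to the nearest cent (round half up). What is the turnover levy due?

2030-01-01 to 2030-06-22: 173 days, exemption €21,000 → (€128,000 − €21,000) × 3.3% × 173/365 = €1,673.5973
2030-06-23 to 2030-09-26: 96 days, exemption €88,000 → (€128,000 − €88,000) × 3.3% × 96/365 = €347.1781
2030-09-27 to 2030-12-31: 96 days, exemption €20,000 → (€128,000 − €20,000) × 3.3% × 96/365 = €937.3808
Total = €2,958.1562

€2,958.16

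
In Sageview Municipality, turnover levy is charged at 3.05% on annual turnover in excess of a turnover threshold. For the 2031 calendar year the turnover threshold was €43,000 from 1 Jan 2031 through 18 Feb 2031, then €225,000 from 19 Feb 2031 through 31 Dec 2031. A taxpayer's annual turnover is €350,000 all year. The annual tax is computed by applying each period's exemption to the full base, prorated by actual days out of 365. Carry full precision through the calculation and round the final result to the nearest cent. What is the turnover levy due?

1 Jan – 18 Feb 2031: 49 days, exemption €43,000 → (€350,000 − €43,000) × 3.05% × 49/365 = €1,257.0178
19 Feb – 31 Dec 2031: 316 days, exemption €225,000 → (€350,000 − €225,000) × 3.05% × 316/365 = €3,300.6849
Total = €4,557.7027

€4,557.70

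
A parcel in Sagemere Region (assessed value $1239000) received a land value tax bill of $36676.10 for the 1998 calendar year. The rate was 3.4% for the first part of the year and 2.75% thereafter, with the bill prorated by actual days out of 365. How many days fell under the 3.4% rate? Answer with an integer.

118 days

Let d = days at the first rate; then 365 − d days at the second rate.
$1239000 × [3.4%·d + 2.75%·(365−d)] / 365 = $36676.10
Solving gives d = 118, so the new rate took effect on April 29, 1998.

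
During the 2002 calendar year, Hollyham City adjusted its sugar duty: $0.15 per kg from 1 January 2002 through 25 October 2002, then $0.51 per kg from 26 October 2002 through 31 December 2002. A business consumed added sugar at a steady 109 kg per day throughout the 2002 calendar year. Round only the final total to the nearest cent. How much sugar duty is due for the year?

1 January – 25 October 2002: 298 days × 109 kg/day = 32,482 kg at $0.15/kg → $4,872.30
26 October – 31 December 2002: 67 days × 109 kg/day = 7,303 kg at $0.51/kg → $3,724.53

$8,596.83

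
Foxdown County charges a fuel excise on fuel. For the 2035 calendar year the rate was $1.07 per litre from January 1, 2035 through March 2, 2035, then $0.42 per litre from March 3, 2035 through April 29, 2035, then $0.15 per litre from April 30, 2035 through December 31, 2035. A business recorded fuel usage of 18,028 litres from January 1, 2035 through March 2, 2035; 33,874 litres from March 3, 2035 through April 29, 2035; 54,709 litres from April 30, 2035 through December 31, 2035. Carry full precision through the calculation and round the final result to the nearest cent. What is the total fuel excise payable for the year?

$41723.39

January 1 – March 2, 2035: 18,028 litres at $1.07/litre → $19289.96
March 3 – April 29, 2035: 33,874 litres at $0.42/litre → $14227.08
April 30 – December 31, 2035: 54,709 litres at $0.15/litre → $8206.35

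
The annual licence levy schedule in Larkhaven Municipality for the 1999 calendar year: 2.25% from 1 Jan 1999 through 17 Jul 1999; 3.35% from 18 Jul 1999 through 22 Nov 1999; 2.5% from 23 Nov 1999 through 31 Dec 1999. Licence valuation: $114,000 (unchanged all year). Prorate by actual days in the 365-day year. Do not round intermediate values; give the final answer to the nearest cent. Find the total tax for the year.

$3,035.21

1 Jan – 17 Jul 1999: 198 days at 2.25% → $114,000 × 2.25% × 198/365 = $1,391.4247
18 Jul – 22 Nov 1999: 128 days at 3.35% → $114,000 × 3.35% × 128/365 = $1,339.2658
23 Nov – 31 Dec 1999: 39 days at 2.5% → $114,000 × 2.5% × 39/365 = $304.5205
Total = $3,035.2110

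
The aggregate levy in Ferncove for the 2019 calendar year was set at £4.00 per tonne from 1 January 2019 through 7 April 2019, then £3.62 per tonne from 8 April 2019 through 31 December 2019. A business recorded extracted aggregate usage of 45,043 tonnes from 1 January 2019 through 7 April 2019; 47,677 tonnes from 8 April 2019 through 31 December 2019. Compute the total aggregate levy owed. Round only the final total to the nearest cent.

£352,762.74

1 January – 7 April 2019: 45,043 tonnes at £4.00/tonne → £180,172.00
8 April – 31 December 2019: 47,677 tonnes at £3.62/tonne → £172,590.74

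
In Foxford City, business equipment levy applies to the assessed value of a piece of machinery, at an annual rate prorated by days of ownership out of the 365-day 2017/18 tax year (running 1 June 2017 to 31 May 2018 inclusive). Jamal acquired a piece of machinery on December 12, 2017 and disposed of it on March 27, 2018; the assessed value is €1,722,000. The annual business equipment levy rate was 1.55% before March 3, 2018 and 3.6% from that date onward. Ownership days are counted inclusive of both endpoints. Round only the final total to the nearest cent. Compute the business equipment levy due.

€10,169.24

December 12, 2017 – March 2, 2018: 81 days at 1.55% → €1,722,000 × 1.55% × 81/365 = €5,923.2082
March 3 – March 27, 2018: 25 days at 3.6% → €1,722,000 × 3.6% × 25/365 = €4,246.0274
Total = €10,169.2356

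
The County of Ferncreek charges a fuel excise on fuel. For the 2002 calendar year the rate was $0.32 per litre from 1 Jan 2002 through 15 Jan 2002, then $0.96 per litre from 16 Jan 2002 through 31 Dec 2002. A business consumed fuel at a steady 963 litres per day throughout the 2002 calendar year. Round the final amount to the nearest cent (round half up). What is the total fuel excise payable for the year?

1 Jan – 15 Jan 2002: 15 days × 963 litres/day = 14,445 litres at $0.32/litre → $4,622.40
16 Jan – 31 Dec 2002: 350 days × 963 litres/day = 337,050 litres at $0.96/litre → $323,568.00

$328,190.40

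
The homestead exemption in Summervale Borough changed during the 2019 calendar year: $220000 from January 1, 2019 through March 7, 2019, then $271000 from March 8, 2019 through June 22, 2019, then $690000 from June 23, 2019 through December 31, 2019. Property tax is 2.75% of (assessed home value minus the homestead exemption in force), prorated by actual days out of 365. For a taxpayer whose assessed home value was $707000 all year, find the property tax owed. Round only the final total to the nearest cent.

$6182.45

January 1 – March 7, 2019: 66 days, exemption $220000 → ($707000 − $220000) × 2.75% × 66/365 = $2421.6575
March 8 – June 22, 2019: 107 days, exemption $271000 → ($707000 − $271000) × 2.75% × 107/365 = $3514.8767
June 23 – December 31, 2019: 192 days, exemption $690000 → ($707000 − $690000) × 2.75% × 192/365 = $245.9178
Total = $6182.4521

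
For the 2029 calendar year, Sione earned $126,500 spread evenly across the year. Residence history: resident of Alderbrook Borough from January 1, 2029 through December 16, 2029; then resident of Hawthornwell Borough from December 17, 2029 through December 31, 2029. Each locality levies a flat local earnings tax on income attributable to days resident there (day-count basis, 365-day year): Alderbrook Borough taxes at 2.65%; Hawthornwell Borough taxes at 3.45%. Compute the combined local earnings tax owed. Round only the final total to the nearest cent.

Alderbrook Borough, January 1 – December 16, 2029: 350 days → $126,500 × 2.65% × 350/365 = $3,214.4863
Hawthornwell Borough, December 17 – December 31, 2029: 15 days → $126,500 × 3.45% × 15/365 = $179.3527
Total = $3,393.8390

$3,393.84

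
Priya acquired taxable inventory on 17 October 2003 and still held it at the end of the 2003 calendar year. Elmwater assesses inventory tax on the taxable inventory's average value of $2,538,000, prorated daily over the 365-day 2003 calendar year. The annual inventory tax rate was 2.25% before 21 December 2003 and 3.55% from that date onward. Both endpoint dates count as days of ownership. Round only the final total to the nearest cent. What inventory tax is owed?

$12,884.70

17 October – 20 December 2003: 65 days at 2.25% → $2,538,000 × 2.25% × 65/365 = $10,169.3836
21 December – 31 December 2003: 11 days at 3.55% → $2,538,000 × 3.55% × 11/365 = $2,715.3123
Total = $12,884.6959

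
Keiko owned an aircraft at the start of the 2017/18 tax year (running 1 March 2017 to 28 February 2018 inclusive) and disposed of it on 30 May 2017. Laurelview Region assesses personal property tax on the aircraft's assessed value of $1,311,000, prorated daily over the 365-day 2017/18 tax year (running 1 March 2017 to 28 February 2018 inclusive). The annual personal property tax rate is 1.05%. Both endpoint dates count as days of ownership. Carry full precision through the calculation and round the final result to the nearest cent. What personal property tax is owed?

$3,431.95

Days held (1 March – 30 May 2017): 91 out of 365
Tax = $1,311,000 × 1.05% × 91/365 = $3,431.9466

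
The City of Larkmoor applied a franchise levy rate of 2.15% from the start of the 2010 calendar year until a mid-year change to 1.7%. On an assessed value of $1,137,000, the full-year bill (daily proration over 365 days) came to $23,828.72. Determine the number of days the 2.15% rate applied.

321 days

Let d = days at the first rate; then 365 − d days at the second rate.
$1,137,000 × [2.15%·d + 1.7%·(365−d)] / 365 = $23,828.72
Solving gives d = 321, so the new rate took effect on 18 November 2010.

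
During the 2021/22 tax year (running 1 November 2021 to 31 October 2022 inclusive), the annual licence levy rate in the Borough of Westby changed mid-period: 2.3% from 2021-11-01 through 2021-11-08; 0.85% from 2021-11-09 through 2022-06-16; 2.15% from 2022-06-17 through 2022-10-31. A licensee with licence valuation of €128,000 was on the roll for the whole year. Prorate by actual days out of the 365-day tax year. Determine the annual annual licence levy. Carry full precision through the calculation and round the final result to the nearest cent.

2021-11-01 to 2021-11-08: 8 days at 2.3% → €128,000 × 2.3% × 8/365 = €64.5260
2021-11-09 to 2022-06-16: 220 days at 0.85% → €128,000 × 0.85% × 220/365 = €655.7808
2022-06-17 to 2022-10-31: 137 days at 2.15% → €128,000 × 2.15% × 137/365 = €1,032.9425
Total = €1,753.2493

€1,753.25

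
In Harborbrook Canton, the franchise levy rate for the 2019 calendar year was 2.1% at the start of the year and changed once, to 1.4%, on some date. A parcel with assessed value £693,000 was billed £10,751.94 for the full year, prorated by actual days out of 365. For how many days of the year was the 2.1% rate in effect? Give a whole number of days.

Let d = days at the first rate; then 365 − d days at the second rate.
£693,000 × [2.1%·d + 1.4%·(365−d)] / 365 = £10,751.94
Solving gives d = 79, so the new rate took effect on March 21, 2019.

79 days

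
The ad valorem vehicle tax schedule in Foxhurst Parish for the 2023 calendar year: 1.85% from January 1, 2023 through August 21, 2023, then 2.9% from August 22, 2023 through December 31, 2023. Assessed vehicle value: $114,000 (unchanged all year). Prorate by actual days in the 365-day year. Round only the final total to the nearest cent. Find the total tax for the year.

$2,541.89

January 1 – August 21, 2023: 233 days at 1.85% → $114,000 × 1.85% × 233/365 = $1,346.2932
August 22 – December 31, 2023: 132 days at 2.9% → $114,000 × 2.9% × 132/365 = $1,195.5945
Total = $2,541.8877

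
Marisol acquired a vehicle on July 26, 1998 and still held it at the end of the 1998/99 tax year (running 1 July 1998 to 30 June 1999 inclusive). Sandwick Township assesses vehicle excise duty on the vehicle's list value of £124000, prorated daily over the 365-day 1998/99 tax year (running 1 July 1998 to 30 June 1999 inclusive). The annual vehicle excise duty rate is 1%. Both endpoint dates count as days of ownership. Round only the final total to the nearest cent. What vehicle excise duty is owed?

Days held (July 26, 1998 – June 30, 1999): 340 out of 365
Tax = £124000 × 1% × 340/365 = £1155.0685

£1155.07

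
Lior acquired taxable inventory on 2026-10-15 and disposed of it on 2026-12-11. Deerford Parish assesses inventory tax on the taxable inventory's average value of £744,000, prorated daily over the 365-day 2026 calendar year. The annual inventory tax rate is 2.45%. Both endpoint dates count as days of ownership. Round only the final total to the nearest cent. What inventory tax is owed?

Days held (2026-10-15 to 2026-12-11): 58 out of 365
Tax = £744,000 × 2.45% × 58/365 = £2,896.5041

£2,896.50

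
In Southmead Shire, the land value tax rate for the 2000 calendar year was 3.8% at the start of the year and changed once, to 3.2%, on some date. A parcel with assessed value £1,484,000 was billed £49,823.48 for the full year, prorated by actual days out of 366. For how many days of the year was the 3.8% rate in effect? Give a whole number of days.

Let d = days at the first rate; then 366 − d days at the second rate.
£1,484,000 × [3.8%·d + 3.2%·(366−d)] / 366 = £49,823.48
Solving gives d = 96, so the new rate took effect on April 6, 2000.

96 days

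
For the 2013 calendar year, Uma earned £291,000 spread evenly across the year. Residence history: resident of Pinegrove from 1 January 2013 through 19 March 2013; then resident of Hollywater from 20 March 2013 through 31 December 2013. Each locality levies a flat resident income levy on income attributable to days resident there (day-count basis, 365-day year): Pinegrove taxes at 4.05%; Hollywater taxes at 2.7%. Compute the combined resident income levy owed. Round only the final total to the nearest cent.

Pinegrove, 1 January – 19 March 2013: 78 days → £291,000 × 4.05% × 78/365 = £2,518.5452
Hollywater, 20 March – 31 December 2013: 287 days → £291,000 × 2.7% × 287/365 = £6,177.9699
Total = £8,696.5151

£8,696.52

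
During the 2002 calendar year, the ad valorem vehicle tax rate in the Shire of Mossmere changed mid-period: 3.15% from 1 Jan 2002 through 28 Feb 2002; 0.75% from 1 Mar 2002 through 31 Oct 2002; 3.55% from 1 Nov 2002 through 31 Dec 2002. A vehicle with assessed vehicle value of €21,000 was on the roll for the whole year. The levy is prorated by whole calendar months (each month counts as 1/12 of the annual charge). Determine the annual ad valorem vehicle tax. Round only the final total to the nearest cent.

1 Jan – 28 Feb 2002: 2 months at 3.15% → €21,000 × 3.15% × 2/12 = €110.2500
1 Mar – 31 Oct 2002: 8 months at 0.75% → €21,000 × 0.75% × 8/12 = €105.0000
1 Nov – 31 Dec 2002: 2 months at 3.55% → €21,000 × 3.55% × 2/12 = €124.2500
Total = €339.5000

€339.50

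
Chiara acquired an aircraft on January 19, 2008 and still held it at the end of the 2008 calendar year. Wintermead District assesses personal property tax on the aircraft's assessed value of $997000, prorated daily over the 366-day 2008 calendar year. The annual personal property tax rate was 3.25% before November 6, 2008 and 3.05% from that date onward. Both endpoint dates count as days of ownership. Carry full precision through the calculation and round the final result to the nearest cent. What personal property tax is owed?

January 19 – November 5, 2008: 292 days at 3.25% → $997000 × 3.25% × 292/366 = $25851.1749
November 6 – December 31, 2008: 56 days at 3.05% → $997000 × 3.05% × 56/366 = $4652.6667
Total = $30503.8415

$30503.84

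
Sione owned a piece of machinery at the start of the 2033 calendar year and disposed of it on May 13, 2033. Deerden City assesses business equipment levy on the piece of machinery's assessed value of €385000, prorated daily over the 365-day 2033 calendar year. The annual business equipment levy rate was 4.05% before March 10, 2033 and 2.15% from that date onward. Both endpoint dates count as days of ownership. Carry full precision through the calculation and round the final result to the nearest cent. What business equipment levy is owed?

January 1 – March 9, 2033: 68 days at 4.05% → €385000 × 4.05% × 68/365 = €2904.9041
March 10 – May 13, 2033: 65 days at 2.15% → €385000 × 2.15% × 65/365 = €1474.0753
Total = €4378.9795

€4378.98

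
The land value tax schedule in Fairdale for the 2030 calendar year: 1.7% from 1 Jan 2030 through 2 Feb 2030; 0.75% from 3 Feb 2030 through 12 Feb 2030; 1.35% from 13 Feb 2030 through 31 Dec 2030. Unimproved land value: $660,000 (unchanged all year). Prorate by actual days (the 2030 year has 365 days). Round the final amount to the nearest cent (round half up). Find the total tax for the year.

$9,010.36

1 Jan – 2 Feb 2030: 33 days at 1.7% → $660,000 × 1.7% × 33/365 = $1,014.4110
3 Feb – 12 Feb 2030: 10 days at 0.75% → $660,000 × 0.75% × 10/365 = $135.6164
13 Feb – 31 Dec 2030: 322 days at 1.35% → $660,000 × 1.35% × 322/365 = $7,860.3288
Total = $9,010.3562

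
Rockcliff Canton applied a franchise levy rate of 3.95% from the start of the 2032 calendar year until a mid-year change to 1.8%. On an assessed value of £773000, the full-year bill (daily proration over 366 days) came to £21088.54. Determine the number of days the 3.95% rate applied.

158 days

Let d = days at the first rate; then 366 − d days at the second rate.
£773000 × [3.95%·d + 1.8%·(366−d)] / 366 = £21088.54
Solving gives d = 158, so the new rate took effect on June 7, 2032.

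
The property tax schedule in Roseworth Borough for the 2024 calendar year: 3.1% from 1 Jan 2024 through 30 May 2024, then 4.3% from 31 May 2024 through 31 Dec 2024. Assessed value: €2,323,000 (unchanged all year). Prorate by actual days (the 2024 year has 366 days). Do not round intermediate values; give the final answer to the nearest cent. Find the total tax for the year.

€88,388.25

1 Jan – 30 May 2024: 151 days at 3.1% → €2,323,000 × 3.1% × 151/366 = €29,710.2814
31 May – 31 Dec 2024: 215 days at 4.3% → €2,323,000 × 4.3% × 215/366 = €58,677.9645
Total = €88,388.2459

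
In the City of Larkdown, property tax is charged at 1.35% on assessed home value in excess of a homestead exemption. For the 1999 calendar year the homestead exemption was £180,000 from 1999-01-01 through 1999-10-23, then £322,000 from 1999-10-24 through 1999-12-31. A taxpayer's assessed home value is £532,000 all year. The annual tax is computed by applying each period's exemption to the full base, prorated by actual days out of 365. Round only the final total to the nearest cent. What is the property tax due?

£4,389.61

1999-01-01 to 1999-10-23: 296 days, exemption £180,000 → (£532,000 − £180,000) × 1.35% × 296/365 = £3,853.6767
1999-10-24 to 1999-12-31: 69 days, exemption £322,000 → (£532,000 − £322,000) × 1.35% × 69/365 = £535.9315
Total = £4,389.6082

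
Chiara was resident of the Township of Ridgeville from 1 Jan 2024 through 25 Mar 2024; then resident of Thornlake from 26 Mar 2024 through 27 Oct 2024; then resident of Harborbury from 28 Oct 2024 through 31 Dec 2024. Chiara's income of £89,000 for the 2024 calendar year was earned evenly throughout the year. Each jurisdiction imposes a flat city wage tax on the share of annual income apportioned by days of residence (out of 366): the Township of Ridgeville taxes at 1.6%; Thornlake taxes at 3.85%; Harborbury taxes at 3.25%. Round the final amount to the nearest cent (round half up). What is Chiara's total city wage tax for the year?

£2,866.60

The Township of Ridgeville, 1 Jan – 25 Mar 2024: 85 days → £89,000 × 1.6% × 85/366 = £330.7104
Thornlake, 26 Mar – 27 Oct 2024: 216 days → £89,000 × 3.85% × 216/366 = £2,022.1967
Harborbury, 28 Oct – 31 Dec 2024: 65 days → £89,000 × 3.25% × 65/366 = £513.6954
Total = £2,866.6025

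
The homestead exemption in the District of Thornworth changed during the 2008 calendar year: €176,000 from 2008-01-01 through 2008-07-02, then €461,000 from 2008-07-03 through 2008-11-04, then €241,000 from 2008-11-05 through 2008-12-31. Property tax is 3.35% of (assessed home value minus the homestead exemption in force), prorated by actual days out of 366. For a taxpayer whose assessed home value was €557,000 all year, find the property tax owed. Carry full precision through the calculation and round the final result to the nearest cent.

€9,163.62

2008-01-01 to 2008-07-02: 184 days, exemption €176,000 → (€557,000 − €176,000) × 3.35% × 184/366 = €6,416.6230
2008-07-03 to 2008-11-04: 125 days, exemption €461,000 → (€557,000 − €461,000) × 3.35% × 125/366 = €1,098.3607
2008-11-05 to 2008-12-31: 57 days, exemption €241,000 → (€557,000 − €241,000) × 3.35% × 57/366 = €1,648.6393
Total = €9,163.6230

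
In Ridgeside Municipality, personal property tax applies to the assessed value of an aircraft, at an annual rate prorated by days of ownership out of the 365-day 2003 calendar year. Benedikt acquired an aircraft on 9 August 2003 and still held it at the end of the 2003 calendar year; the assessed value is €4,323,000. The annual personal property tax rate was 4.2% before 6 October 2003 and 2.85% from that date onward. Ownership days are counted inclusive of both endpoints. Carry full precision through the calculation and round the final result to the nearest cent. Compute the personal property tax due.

9 August – 5 October 2003: 58 days at 4.2% → €4,323,000 × 4.2% × 58/365 = €28,851.5836
6 October – 31 December 2003: 87 days at 2.85% → €4,323,000 × 2.85% × 87/365 = €29,366.7904
Total = €58,218.3740

€58,218.37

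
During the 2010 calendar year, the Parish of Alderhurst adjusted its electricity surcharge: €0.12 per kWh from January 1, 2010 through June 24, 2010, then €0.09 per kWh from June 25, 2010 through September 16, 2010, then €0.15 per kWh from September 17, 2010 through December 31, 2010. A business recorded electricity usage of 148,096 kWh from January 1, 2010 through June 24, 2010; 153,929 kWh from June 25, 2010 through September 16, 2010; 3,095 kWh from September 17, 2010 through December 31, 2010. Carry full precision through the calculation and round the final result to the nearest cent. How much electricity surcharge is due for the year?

January 1 – June 24, 2010: 148,096 kWh at €0.12/kWh → €17771.52
June 25 – September 16, 2010: 153,929 kWh at €0.09/kWh → €13853.61
September 17 – December 31, 2010: 3,095 kWh at €0.15/kWh → €464.25

€32089.38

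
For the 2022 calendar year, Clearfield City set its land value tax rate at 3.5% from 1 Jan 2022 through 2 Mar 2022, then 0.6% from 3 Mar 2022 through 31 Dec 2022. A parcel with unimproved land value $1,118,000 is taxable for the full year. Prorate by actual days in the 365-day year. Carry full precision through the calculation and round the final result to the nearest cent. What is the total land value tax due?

1 Jan – 2 Mar 2022: 61 days at 3.5% → $1,118,000 × 3.5% × 61/365 = $6,539.5342
3 Mar – 31 Dec 2022: 304 days at 0.6% → $1,118,000 × 0.6% × 304/365 = $5,586.9370
Total = $12,126.4712

$12,126.47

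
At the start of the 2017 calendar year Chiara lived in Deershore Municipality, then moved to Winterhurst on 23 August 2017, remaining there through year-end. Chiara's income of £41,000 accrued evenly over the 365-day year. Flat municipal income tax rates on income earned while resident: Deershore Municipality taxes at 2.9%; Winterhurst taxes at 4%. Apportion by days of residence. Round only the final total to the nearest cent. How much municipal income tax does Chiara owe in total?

Deershore Municipality, 1 January – 22 August 2017: 234 days → £41,000 × 2.9% × 234/365 = £762.2630
Winterhurst, 23 August – 31 December 2017: 131 days → £41,000 × 4% × 131/365 = £588.6027
Total = £1,350.8658

£1,350.87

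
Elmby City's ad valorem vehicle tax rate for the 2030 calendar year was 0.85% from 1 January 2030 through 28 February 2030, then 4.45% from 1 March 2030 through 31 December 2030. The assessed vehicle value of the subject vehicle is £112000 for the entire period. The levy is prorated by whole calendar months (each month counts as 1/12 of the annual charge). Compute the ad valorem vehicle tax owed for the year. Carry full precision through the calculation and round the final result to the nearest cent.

1 January – 28 February 2030: 2 months at 0.85% → £112000 × 0.85% × 2/12 = £158.6667
1 March – 31 December 2030: 10 months at 4.45% → £112000 × 4.45% × 10/12 = £4153.3333
Total = £4312.0000

£4312.00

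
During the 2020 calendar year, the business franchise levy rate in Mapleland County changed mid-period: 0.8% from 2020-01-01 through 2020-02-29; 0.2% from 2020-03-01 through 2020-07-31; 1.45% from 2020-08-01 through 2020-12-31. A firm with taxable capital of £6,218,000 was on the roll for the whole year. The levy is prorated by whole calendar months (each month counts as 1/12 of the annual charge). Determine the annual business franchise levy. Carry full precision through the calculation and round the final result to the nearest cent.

£51,039.42

2020-01-01 to 2020-02-29: 2 months at 0.8% → £6,218,000 × 0.8% × 2/12 = £8,290.6667
2020-03-01 to 2020-07-31: 5 months at 0.2% → £6,218,000 × 0.2% × 5/12 = £5,181.6667
2020-08-01 to 2020-12-31: 5 months at 1.45% → £6,218,000 × 1.45% × 5/12 = £37,567.0833
Total = £51,039.4167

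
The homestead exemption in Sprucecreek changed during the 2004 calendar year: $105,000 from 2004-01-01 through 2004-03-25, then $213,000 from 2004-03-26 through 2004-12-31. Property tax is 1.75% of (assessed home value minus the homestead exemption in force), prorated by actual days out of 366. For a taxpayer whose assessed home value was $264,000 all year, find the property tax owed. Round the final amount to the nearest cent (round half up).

2004-01-01 to 2004-03-25: 85 days, exemption $105,000 → ($264,000 − $105,000) × 1.75% × 85/366 = $646.2090
2004-03-26 to 2004-12-31: 281 days, exemption $213,000 → ($264,000 − $213,000) × 1.75% × 281/366 = $685.2254
Total = $1,331.4344

$1,331.43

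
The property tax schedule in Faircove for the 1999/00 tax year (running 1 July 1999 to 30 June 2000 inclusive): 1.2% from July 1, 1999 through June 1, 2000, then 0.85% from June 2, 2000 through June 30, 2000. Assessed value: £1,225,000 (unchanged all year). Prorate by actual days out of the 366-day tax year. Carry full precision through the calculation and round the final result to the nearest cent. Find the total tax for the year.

£14,360.28

July 1, 1999 – June 1, 2000: 337 days at 1.2% → £1,225,000 × 1.2% × 337/366 = £13,535.2459
June 2 – June 30, 2000: 29 days at 0.85% → £1,225,000 × 0.85% × 29/366 = £825.0342
Total = £14,360.2801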